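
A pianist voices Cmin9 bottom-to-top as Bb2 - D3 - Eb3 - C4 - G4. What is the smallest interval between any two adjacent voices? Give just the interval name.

m2

Adjacent intervals: Bb2→D3 = major third; D3→Eb3 = minor second; Eb3→C4 = major sixth; C4→G4 = perfect fifth.
The smallest is D3 to Eb3, a minor second (1 semitone).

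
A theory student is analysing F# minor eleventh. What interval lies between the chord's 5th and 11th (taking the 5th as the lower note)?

F#m11 is spelled F#-A-C#-E-G#-B.
The 5th is C# and the 11th is B.
From C# to B: 10 semitones over a seventh = minor.

minor 7th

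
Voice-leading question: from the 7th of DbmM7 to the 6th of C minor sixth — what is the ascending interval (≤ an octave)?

The 7th of DbmM7 is C; the 6th of C minor sixth is A.
Counting 6 letters and 9 half steps from C gives a major sixth.

major sixth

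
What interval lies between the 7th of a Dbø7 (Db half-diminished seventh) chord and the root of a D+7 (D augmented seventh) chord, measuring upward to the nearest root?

Dbø7 (Db half-diminished seventh) has Cb as its 7th, and D+7 (D augmented seventh) has D as its root.
2 letter names make it a second; at 3 semitones (a half step wider than major) the quality is augmented.

augmented second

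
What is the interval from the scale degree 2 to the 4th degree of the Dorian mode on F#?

Spelling the Dorian mode on F#: F# G# A B C# D# E.
The scale degree 2 is G# and the scale degree 4 is B.
From G# to B: 3 semitones over a third = minor.

minor third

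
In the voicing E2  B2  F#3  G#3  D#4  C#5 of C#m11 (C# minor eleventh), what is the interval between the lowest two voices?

P5

Those voices are E2 and B2.
Counting 5 letters and 7 half steps from E gives a perfect fifth.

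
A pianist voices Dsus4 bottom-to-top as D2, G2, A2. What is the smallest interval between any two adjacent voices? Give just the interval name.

Adjacent intervals: D2→G2 = perfect fourth; G2→A2 = major second.
The smallest is G2 to A2, a major second (2 semitones).

major 2nd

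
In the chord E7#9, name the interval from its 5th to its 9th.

A5

E7#9 (E dominant seventh sharp nine): E-G♯-B-D-F𝄪.
So we need the interval from B up to F𝄪.
5 letter names make it a fifth; at 8 semitones (a half step wider than perfect) the quality is augmented.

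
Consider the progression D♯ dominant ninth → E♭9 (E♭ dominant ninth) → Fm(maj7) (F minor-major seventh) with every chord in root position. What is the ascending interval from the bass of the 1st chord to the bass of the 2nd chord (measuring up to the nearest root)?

diminished 2nd

The roots are D♯ and E♭.
2 letter names make it a second; at 0 semitones (a whole step narrower than major) the quality is diminished.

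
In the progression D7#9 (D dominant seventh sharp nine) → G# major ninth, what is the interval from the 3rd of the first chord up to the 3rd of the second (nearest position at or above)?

The 3rd of D7#9 (D dominant seventh sharp nine) is F#; the 3rd of G# major ninth is B#.
From F# to B#: 6 semitones over a fourth = augmented.

augmented fourth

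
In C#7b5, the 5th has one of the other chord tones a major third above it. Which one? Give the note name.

C#7b5 (C# dominant seventh flat five): C# E# G B.
The 5th is G. A major third above G is B.
B is the chord's 7th.

B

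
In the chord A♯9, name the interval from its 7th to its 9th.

major third

A♯9 is spelled A♯ C𝄪 E♯ G♯ B♯.
That puts G♯ below B♯.
Counting 3 letters and 4 half steps from G♯ gives a major third.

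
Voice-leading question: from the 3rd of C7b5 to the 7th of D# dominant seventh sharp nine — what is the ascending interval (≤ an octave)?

M6

C7b5 has E as its 3rd, and D# dominant seventh sharp nine has C# as its 7th.
From E to C# is 9 semitones, exactly the major sixth.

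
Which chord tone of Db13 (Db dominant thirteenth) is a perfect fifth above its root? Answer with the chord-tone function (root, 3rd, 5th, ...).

5th

The chord tones of Db13 are Db–F–Ab–Cb–Eb–Bb.
The root is Db. A perfect fifth above Db is Ab.
Ab is the chord's 5th.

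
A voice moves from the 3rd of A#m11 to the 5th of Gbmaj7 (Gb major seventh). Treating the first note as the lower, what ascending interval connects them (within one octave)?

The 3rd of A#m11 is C#; the 5th of Gbmaj7 (Gb major seventh) is Db.
2 letter names make it a second; at 0 semitones (a whole step narrower than major) the quality is diminished.

diminished second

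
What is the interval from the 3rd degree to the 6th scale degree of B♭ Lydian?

perfect fourth

The scale runs B♭ C D E F G A.
3rd degree = D; 6th scale degree = G.
D up to G spans 4 letter names and 5 semitones — a perfect fourth.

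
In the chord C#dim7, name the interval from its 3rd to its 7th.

Spelling the chord: C#, E, G, Bb.
So we need the interval from E up to Bb.
E up to Bb is 6 semitones, a half step narrower than a perfect fifth, so the interval is diminished.

diminished fifth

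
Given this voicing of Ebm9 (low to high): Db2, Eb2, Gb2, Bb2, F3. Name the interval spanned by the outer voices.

The outer voices are Db2 and F3.
From Db to F is 16 semitones, exactly the major tenth.

major tenth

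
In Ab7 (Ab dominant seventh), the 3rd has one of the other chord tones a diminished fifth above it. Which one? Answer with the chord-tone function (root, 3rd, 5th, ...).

7th

Spelling the chord: Ab–C–Eb–Gb.
The 3rd is C. A diminished fifth above C is Gb.
Gb is the chord's 7th.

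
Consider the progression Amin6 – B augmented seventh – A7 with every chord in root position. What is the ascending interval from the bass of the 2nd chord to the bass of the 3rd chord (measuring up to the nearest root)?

The roots are B and A.
7 letter names make it a seventh; at 10 semitones (a half step narrower than major) the quality is minor.

m7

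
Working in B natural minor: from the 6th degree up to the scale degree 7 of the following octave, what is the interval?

M9

B natural minor: B C♯ D E F♯ G A.
6th degree = G; 7th scale degree (up an octave) = A.
From G to A is 14 semitones, exactly the major ninth.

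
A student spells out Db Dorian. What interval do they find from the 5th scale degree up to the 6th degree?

Spelling Db Dorian: Db Eb Fb Gb Ab Bb Cb.
5th scale degree = Ab; 6th degree = Bb.
Counting 2 letters and 2 half steps from Ab gives a major second.

M2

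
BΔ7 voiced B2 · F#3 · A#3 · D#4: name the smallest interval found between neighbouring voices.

major 3rd

Adjacent intervals: B2→F#3 = perfect fifth; F#3→A#3 = major third; A#3→D#4 = perfect fourth.
The smallest is F#3 to A#3, a major third (4 semitones).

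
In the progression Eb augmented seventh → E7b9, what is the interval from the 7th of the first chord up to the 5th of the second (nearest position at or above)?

augmented sixth

The 7th of Eb augmented seventh is Db; the 5th of E7b9 is B.
From Db to B: 10 semitones over a sixth = augmented.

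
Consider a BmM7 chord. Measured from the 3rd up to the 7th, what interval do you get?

Spelling the chord: B–D–F#–A#.
That puts D below A#.
D up to A# is 8 semitones, a half step wider than a perfect fifth, so the interval is augmented.

augmented fifth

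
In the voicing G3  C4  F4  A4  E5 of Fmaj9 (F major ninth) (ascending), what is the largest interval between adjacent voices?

Adjacent intervals: G3→C4 = perfect fourth; C4→F4 = perfect fourth; F4→A4 = major third; A4→E5 = perfect fifth.
The largest is A4 to E5, a perfect fifth (7 semitones).

perfect 5th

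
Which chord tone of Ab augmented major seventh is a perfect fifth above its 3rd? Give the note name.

G

The chord tones of Abmaj7#5 (Ab augmented major seventh) are Ab, C, E, G.
The 3rd is C. A perfect fifth above C is G.
G is the chord's 7th.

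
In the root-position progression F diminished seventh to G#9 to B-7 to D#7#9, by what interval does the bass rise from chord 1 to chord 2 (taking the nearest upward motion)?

A2

The roots are F and G#.
F up to G# is 3 semitones, a half step wider than a major second, so the interval is augmented.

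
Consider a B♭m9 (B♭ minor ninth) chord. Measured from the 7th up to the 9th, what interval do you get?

M3

The chord tones of B♭min9 (B♭ minor ninth) are B♭, D♭, F, A♭, C.
That puts A♭ below C.
From A♭ to C is 4 semitones, exactly the major third.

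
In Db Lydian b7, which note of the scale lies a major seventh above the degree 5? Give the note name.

The scale is Db Eb F G Ab Bb Cb.
The degree 5 is Ab; a major seventh above that is G — scale degree 4.

G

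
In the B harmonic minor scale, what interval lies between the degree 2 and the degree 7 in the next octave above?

major 13th

Spelling the B harmonic minor scale: B C♯ D E F♯ G A♯.
Degree 2 = C♯; 7th degree (up an octave) = A♯.
From C♯ to A♯ is 21 semitones, exactly the major thirteenth.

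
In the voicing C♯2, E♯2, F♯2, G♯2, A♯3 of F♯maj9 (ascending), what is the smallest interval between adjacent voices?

Adjacent intervals: C♯2→E♯2 = major third; E♯2→F♯2 = minor second; F♯2→G♯2 = major second; G♯2→A♯3 = major ninth.
The smallest is E♯2 to F♯2, a minor second (1 semitone).

minor 2nd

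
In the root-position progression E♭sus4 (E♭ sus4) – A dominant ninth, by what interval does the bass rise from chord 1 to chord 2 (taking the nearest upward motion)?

The roots are E♭ and A.
From E♭ to A: 6 semitones over a fourth = augmented.

A4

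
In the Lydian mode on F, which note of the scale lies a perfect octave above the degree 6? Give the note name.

The scale is F G A B C D E.
The degree 6 is D; a perfect octave above that is D — scale degree 6.

D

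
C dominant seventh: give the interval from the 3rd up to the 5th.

Spelling the chord: C–E–G–Bb.
The 3rd is E and the 5th is G.
E up to G is 3 semitones, a half step narrower than a major third, so the interval is minor.

minor 3rd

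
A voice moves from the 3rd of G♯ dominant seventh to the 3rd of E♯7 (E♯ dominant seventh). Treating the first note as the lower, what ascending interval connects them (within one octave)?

G♯ dominant seventh has B♯ as its 3rd, and E♯7 (E♯ dominant seventh) has G𝄪 as its 3rd.
B♯ up to G𝄪 spans 6 letter names and 9 semitones — a major sixth.

M6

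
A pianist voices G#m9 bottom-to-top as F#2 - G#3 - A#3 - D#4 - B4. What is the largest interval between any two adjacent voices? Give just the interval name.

major ninth

Adjacent intervals: F#2→G#3 = major ninth; G#3→A#3 = major second; A#3→D#4 = perfect fourth; D#4→B4 = minor sixth.
The largest is F#2 to G#3, a major ninth (14 semitones).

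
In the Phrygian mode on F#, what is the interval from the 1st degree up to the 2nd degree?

The scale runs F# G A B C# D E.
That puts F# below G.
F# up to G is 1 semitone, a half step narrower than a major second, so the interval is minor.

minor 2nd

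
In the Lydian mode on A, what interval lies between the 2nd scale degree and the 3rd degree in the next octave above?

M9

Spelling the Lydian mode on A: A B C# D# E F# G#.
That puts B below C#.
B up to C# spans 9 letter names and 14 semitones — a major ninth.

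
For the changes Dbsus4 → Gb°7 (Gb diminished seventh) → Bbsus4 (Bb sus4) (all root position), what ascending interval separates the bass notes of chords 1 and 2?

The roots are Db and Gb.
Db up to Gb spans 4 letter names and 5 semitones — a perfect fourth.

perfect fourth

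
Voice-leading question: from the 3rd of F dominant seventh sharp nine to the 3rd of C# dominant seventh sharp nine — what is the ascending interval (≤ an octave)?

The 3rd of F dominant seventh sharp nine is A; the 3rd of C# dominant seventh sharp nine is E#.
From A to E#: 8 semitones over a fifth = augmented.

augmented fifth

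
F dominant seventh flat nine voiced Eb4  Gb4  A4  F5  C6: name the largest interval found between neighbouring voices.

minor sixth

Adjacent intervals: Eb4→Gb4 = minor third; Gb4→A4 = augmented second; A4→F5 = minor sixth; F5→C6 = perfect fifth.
The largest is A4 to F5, a minor sixth (8 semitones).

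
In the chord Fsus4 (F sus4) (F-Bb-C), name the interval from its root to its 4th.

That puts F below Bb.
F up to Bb spans 4 letter names and 5 semitones — a perfect fourth.

perfect fourth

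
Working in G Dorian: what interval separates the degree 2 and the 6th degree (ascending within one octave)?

Spelling G Dorian: G A Bb C D E F.
Degree 2 = A; degree 6 = E.
A up to E spans 5 letter names and 7 semitones — a perfect fifth.

perfect 5th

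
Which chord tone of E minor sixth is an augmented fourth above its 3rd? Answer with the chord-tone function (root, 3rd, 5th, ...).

6th

Emin6: E–G–B–C#.
The 3rd is G. An augmented fourth above G is C#.
C# is the chord's 6th.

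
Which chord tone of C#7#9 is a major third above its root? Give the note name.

C#7#9 (C# dominant seventh sharp nine) is spelled C#, E#, G#, B, D##.
The root is C#. A major third above C# is E#.
E# is the chord's 3rd.

E#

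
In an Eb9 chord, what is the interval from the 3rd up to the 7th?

diminished 5th

Eb9 is spelled Eb-G-Bb-Db-F.
The 3rd is G and the 7th is Db.
5 letter names make it a fifth; at 6 semitones (a half step narrower than perfect) the quality is diminished.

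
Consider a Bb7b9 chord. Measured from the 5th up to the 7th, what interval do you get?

Bb7b9 (Bb dominant seventh flat nine): Bb D F Ab Cb.
So we need the interval from F up to Ab.
3 letter names make it a third; at 3 semitones (a half step narrower than major) the quality is minor.

minor third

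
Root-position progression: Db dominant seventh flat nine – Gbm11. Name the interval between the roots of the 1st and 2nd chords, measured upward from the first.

perfect fourth

The roots are Db and Gb.
From Db to Gb is 5 semitones, exactly the perfect fourth.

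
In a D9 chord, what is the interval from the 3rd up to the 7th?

diminished fifth

D9 is spelled D, F♯, A, C, E.
That puts F♯ below C.
F♯ up to C is 6 semitones, a half step narrower than a perfect fifth, so the interval is diminished.
That tritone between 3rd and 7th is what gives the dominant seventh its pull toward resolution.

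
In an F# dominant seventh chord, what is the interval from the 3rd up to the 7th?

Spelling the chord: F#–A#–C#–E.
The 3rd is A# and the 7th is E.
From A# to E: 6 semitones over a fifth = diminished.
That tritone between 3rd and 7th is what gives the dominant seventh its pull toward resolution.

diminished fifth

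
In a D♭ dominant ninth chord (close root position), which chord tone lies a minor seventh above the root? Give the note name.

D♭9: D♭–F–A♭–C♭–E♭.
The root is D♭. A minor seventh above D♭ is C♭.
C♭ is the chord's 7th.

Cb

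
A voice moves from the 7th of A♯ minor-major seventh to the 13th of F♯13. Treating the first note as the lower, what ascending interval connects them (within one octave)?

The 7th of A♯ minor-major seventh is G𝄪; the 13th of F♯13 is D♯.
From G𝄪 to D♯: 6 semitones over a fifth = diminished.

diminished fifth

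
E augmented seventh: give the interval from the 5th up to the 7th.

diminished 3rd

Spelling the chord: E, G#, B#, D.
5th = B#; 7th = D.
B# up to D is 2 semitones, a whole step narrower than a major third, so the interval is diminished.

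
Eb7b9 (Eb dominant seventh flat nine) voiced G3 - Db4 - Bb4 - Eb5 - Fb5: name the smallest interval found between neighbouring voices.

minor second

Adjacent intervals: G3→Db4 = diminished fifth; Db4→Bb4 = major sixth; Bb4→Eb5 = perfect fourth; Eb5→Fb5 = minor second.
The smallest is Eb5 to Fb5, a minor second (1 semitone).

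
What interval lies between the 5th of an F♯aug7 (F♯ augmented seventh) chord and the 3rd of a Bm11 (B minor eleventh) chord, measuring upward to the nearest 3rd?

diminished 2nd

The 5th of F♯aug7 (F♯ augmented seventh) is C𝄪; the 3rd of Bm11 (B minor eleventh) is D.
From C𝄪 to D: 0 semitones over a second = diminished.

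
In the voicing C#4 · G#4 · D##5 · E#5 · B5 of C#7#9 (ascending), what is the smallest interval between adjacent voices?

Adjacent intervals: C#4→G#4 = perfect fifth; G#4→D##5 = augmented fifth; D##5→E#5 = minor second; E#5→B5 = diminished fifth.
The smallest is D##5 to E#5, a minor second (1 semitone).

minor second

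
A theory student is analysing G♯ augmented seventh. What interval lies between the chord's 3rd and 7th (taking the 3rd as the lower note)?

diminished fifth

G♯+7 is spelled G♯–B♯–D𝄪–F♯.
The 3rd is B♯ and the 7th is F♯.
From B♯ to F♯: 6 semitones over a fifth = diminished.
This 3–7 tritone is the characteristic tension at the heart of the dominant sound.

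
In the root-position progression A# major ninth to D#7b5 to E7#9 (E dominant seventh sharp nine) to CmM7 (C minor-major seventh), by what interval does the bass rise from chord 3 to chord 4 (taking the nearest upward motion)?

The roots are E and C.
E up to C is 8 semitones, a half step narrower than a major sixth, so the interval is minor.

minor 6th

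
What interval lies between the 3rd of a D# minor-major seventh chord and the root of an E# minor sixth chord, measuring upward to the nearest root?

The 3rd of D# minor-major seventh is F#; the root of E# minor sixth is E#.
F# up to E# spans 7 letter names and 11 semitones — a major seventh.

major seventh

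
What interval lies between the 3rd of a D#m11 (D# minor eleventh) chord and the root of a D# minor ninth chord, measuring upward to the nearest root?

The 3rd of D#m11 (D# minor eleventh) is F#; the root of D# minor ninth is D#.
F# up to D# spans 6 letter names and 9 semitones — a major sixth.

major 6th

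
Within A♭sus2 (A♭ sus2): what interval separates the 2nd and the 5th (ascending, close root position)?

perfect fourth

The chord tones of A♭sus2 are A♭–B♭–E♭.
2nd = B♭; 5th = E♭.
Counting 4 letters and 5 half steps from B♭ gives a perfect fourth.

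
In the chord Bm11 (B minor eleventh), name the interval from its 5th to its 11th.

minor 7th

Spelling the chord: B–D–F♯–A–C♯–E.
The 5th is F♯ and the 11th is E.
From F♯ to E: 10 semitones over a seventh = minor.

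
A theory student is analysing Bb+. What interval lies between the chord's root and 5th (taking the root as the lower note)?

augmented fifth

The chord tones of Bb augmented are Bb D F#.
The root is Bb and the 5th is F#.
From Bb to F#: 8 semitones over a fifth = augmented.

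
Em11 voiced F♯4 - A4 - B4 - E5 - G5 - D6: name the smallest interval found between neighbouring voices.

Adjacent intervals: F♯4→A4 = minor third; A4→B4 = major second; B4→E5 = perfect fourth; E5→G5 = minor third; G5→D6 = perfect fifth.
The smallest is A4 to B4, a major second (2 semitones).

major second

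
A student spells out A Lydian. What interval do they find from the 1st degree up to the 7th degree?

major seventh

A lydian: A B C# D# E F# G#.
That puts A below G#.
From A to G# is 11 semitones, exactly the major seventh.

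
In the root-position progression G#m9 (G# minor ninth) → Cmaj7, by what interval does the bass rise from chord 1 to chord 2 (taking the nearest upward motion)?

The roots are G# and C.
G# up to C is 4 semitones, a half step narrower than a perfect fourth, so the interval is diminished.

diminished 4th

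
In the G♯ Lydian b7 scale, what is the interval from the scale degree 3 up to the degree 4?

major 2nd

Spelling the G♯ Lydian b7 scale: G♯ A♯ B♯ C𝄪 D♯ E♯ F♯.
The scale degree 3 is B♯ and the scale degree 4 is C𝄪.
B♯ up to C𝄪 spans 2 letter names and 2 semitones — a major second.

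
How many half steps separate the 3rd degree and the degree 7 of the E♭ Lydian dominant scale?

6

The scale is E♭ F G A B♭ C D♭.
G up to D♭ is a diminished fifth — 6 semitones.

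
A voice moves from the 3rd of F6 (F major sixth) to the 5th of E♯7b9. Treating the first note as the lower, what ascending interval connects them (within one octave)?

A2

F6 (F major sixth) has A as its 3rd, and E♯7b9 has B♯ as its 5th.
A up to B♯ is 3 semitones, a half step wider than a major second, so the interval is augmented.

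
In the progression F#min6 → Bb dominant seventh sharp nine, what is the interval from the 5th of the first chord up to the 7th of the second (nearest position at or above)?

The 5th of F#min6 is C#; the 7th of Bb dominant seventh sharp nine is Ab.
From C# to Ab: 7 semitones over a sixth = diminished.

d6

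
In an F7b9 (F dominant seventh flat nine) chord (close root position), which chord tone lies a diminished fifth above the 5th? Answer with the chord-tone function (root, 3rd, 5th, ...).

9th

F dominant seventh flat nine is spelled F, A, C, E♭, G♭.
The 5th is C. A diminished fifth above C is G♭.
G♭ is the chord's 9th.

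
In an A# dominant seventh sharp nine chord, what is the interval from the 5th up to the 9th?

augmented 5th

Spelling the chord: A#, C##, E#, G#, B##.
So we need the interval from E# up to B##.
From E# to B##: 8 semitones over a fifth = augmented.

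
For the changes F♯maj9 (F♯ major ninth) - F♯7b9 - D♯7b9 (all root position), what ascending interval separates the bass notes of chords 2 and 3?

major sixth

The roots are F♯ and D♯.
From F♯ to D♯ is 9 semitones, exactly the major sixth.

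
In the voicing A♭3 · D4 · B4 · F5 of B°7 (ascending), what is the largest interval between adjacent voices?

Adjacent intervals: A♭3→D4 = augmented fourth; D4→B4 = major sixth; B4→F5 = diminished fifth.
The largest is D4 to B4, a major sixth (9 semitones).

major 6th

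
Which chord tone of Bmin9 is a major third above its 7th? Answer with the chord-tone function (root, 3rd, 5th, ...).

9th

Bm9 is spelled B, D, F♯, A, C♯.
The 7th is A. A major third above A is C♯.
C♯ is the chord's 9th.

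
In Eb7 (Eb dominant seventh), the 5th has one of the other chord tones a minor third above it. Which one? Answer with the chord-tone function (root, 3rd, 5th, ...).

Eb7 (Eb dominant seventh) is spelled Eb G Bb Db.
The 5th is Bb. A minor third above Bb is Db.
Db is the chord's 7th.

7th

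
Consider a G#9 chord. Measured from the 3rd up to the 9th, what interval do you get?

minor seventh

Spelling the chord: G# B# D# F# A#.
So we need the interval from B# up to A#.
B# up to A# is 10 semitones, a half step narrower than a major seventh, so the interval is minor.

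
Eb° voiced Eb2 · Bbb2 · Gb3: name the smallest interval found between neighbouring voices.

Adjacent intervals: Eb2→Bbb2 = diminished fifth; Bbb2→Gb3 = major sixth.
The smallest is Eb2 to Bbb2, a diminished fifth (6 semitones).

diminished fifth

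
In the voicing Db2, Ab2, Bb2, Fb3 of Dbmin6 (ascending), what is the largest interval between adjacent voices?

perfect fifth

Adjacent intervals: Db2→Ab2 = perfect fifth; Ab2→Bb2 = major second; Bb2→Fb3 = diminished fifth.
The largest is Db2 to Ab2, a perfect fifth (7 semitones).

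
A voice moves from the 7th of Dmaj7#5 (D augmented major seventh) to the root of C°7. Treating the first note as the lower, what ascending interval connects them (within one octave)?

diminished octave

The 7th of Dmaj7#5 (D augmented major seventh) is C#; the root of C°7 is C.
8 letter names make it an octave; at 11 semitones (a half step narrower than perfect) the quality is diminished.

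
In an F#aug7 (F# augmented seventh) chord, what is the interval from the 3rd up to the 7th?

d5

The chord tones of F# augmented seventh are F#, A#, C##, E.
So we need the interval from A# up to E.
5 letter names make it a fifth; at 6 semitones (a half step narrower than perfect) the quality is diminished.
This 3–7 tritone is the characteristic tension at the heart of the dominant sound.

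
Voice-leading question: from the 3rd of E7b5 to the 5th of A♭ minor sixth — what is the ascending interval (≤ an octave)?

The 3rd of E7b5 is G♯; the 5th of A♭ minor sixth is E♭.
G♯ up to E♭ is 7 semitones, a whole step narrower than a major sixth, so the interval is diminished.

diminished 6th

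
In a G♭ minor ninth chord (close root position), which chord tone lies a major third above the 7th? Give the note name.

Spelling the chord: G♭, B𝄫, D♭, F♭, A♭.
The 7th is F♭. A major third above F♭ is A♭.
A♭ is the chord's 9th.

Ab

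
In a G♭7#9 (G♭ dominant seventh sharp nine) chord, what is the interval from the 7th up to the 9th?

augmented third

The chord tones of G♭7#9 are G♭, B♭, D♭, F♭, A.
That puts F♭ below A.
F♭ up to A is 5 semitones, a half step wider than a major third, so the interval is augmented.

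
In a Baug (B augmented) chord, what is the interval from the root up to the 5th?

B+ (B augmented) is spelled B–D♯–F𝄪.
Root = B; 5th = F𝄪.
5 letter names make it a fifth; at 8 semitones (a half step wider than perfect) the quality is augmented.

A5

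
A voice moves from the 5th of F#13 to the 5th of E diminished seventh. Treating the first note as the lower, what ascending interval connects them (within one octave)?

d7

F#13 has C# as its 5th, and E diminished seventh has Bb as its 5th.
C# up to Bb is 9 semitones, a whole step narrower than a major seventh, so the interval is diminished.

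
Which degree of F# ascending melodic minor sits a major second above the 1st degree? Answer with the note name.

G#

The scale is F# G# A B C# D# E#.
The 1st degree is F#; a major second above that is G# — scale degree 2.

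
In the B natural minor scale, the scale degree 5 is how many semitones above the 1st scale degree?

7

The scale is B C# D E F# G A.
B up to F# is a perfect fifth — 7 semitones.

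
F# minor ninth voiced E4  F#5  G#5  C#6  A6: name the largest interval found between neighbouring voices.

M9

Adjacent intervals: E4→F#5 = major ninth; F#5→G#5 = major second; G#5→C#6 = perfect fourth; C#6→A6 = minor sixth.
The largest is E4 to F#5, a major ninth (14 semitones).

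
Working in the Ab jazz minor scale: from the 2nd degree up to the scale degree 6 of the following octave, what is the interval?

perfect twelfth

The scale runs Ab Bb Cb Db Eb F G.
That puts Bb below F.
Bb up to F spans 12 letter names and 19 semitones — a perfect twelfth.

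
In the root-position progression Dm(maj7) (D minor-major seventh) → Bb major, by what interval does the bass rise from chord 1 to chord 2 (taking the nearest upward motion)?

minor sixth

The roots are D and Bb.
D up to Bb is 8 semitones, a half step narrower than a major sixth, so the interval is minor.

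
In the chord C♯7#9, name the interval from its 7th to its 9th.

A3

Spelling the chord: C♯ E♯ G♯ B D𝄪.
That puts B below D𝄪.
From B to D𝄪: 5 semitones over a third = augmented.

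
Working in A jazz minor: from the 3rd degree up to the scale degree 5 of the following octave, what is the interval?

Spelling A jazz minor: A B C D E F# G#.
So we need the interval from C up to E.
From C to E is 16 semitones, exactly the major tenth.

major tenth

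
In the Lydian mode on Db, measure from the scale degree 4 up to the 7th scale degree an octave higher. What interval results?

Db lydian: Db Eb F G Ab Bb C.
Scale degree 4 = G; 7th degree (up an octave) = C.
From G to C is 17 semitones, exactly the perfect eleventh.

perfect eleventh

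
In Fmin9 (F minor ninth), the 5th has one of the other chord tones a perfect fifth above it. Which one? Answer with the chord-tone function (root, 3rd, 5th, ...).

9th

F minor ninth: F-A♭-C-E♭-G.
The 5th is C. A perfect fifth above C is G.
G is the chord's 9th.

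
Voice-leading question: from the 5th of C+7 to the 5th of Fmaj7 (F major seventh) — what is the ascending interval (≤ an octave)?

diminished fourth

The 5th of C+7 is G#; the 5th of Fmaj7 (F major seventh) is C.
4 letter names make it a fourth; at 4 semitones (a half step narrower than perfect) the quality is diminished.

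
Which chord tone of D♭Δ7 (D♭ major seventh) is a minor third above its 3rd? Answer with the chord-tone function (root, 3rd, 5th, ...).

5th

The chord tones of D♭Δ7 are D♭–F–A♭–C.
The 3rd is F. A minor third above F is A♭.
A♭ is the chord's 5th.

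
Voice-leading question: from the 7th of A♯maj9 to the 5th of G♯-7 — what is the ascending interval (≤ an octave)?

The 7th of A♯maj9 is G𝄪; the 5th of G♯-7 is D♯.
G𝄪 up to D♯ is 6 semitones, a half step narrower than a perfect fifth, so the interval is diminished.

diminished 5th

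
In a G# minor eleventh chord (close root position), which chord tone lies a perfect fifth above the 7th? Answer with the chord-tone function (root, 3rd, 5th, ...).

G# minor eleventh: G#–B–D#–F#–A#–C#.
The 7th is F#. A perfect fifth above F# is C#.
C# is the chord's 11th.

11th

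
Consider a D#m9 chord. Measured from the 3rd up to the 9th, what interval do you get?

D# minor ninth is spelled D#, F#, A#, C#, E#.
That puts F# below E#.
F# up to E# spans 7 letter names and 11 semitones — a major seventh.

M7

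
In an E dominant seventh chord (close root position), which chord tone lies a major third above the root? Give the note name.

The chord tones of E7 are E–G♯–B–D.
The root is E. A major third above E is G♯.
G♯ is the chord's 3rd.

G#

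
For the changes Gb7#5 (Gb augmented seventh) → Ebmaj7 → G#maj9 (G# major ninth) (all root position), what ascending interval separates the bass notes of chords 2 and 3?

augmented third

The roots are Eb and G#.
From Eb to G#: 5 semitones over a third = augmented.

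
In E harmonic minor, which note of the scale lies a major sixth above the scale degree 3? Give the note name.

E

The scale is E F# G A B C D#.
The scale degree 3 is G; a major sixth above that is E — scale degree 1.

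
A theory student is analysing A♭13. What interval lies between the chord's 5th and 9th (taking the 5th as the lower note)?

Spelling the chord: A♭, C, E♭, G♭, B♭, F.
That puts E♭ below B♭.
From E♭ to B♭ is 7 semitones, exactly the perfect fifth.

perfect 5th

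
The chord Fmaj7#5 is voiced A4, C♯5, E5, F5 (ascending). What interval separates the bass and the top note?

The outer voices are A4 and F5.
6 letter names make it a sixth; at 8 semitones (a half step narrower than major) the quality is minor.

minor 6th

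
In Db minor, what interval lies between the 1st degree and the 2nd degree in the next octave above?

Db natural minor: Db Eb Fb Gb Ab Bbb Cb.
1st degree = Db; scale degree 2 (up an octave) = Eb.
Db up to Eb spans 9 letter names and 14 semitones — a major ninth.

major 9th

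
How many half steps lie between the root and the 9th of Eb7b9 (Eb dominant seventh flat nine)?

13

Spelling the chord: Eb–G–Bb–Db–Fb.
Eb to Fb is a minor ninth: 13 semitones.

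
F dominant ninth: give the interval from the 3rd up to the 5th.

m3

F9 is spelled F A C Eb G.
That puts A below C.
3 letter names make it a third; at 3 semitones (a half step narrower than major) the quality is minor.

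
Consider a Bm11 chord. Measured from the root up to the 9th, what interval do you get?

The chord tones of Bm11 (B minor eleventh) are B-D-F#-A-C#-E.
Root = B; 9th = C#.
Counting 9 letters and 14 half steps from B gives a major ninth.

major ninth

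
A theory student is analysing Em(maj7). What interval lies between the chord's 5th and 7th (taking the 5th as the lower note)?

major 3rd

The chord tones of EmM7 (E minor-major seventh) are E–G–B–D♯.
That puts B below D♯.
Counting 3 letters and 4 half steps from B gives a major third.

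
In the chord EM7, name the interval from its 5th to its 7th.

M3

Spelling the chord: E G# B D#.
So we need the interval from B up to D#.
B up to D# spans 3 letter names and 4 semitones — a major third.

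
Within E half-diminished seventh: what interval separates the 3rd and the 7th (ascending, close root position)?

perfect 5th

Eø7: E–G–B♭–D.
3rd = G; 7th = D.
Counting 5 letters and 7 half steps from G gives a perfect fifth.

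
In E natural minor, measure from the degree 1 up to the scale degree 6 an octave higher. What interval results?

minor 13th

Spelling E natural minor: E F♯ G A B C D.
That puts E below C.
E up to C is 20 semitones, a half step narrower than a major thirteenth, so the interval is minor.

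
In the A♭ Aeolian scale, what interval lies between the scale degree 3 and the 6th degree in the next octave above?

perfect eleventh

The scale runs A♭ B♭ C♭ D♭ E♭ F♭ G♭.
So we need the interval from C♭ up to F♭.
From C♭ to F♭ is 17 semitones, exactly the perfect eleventh.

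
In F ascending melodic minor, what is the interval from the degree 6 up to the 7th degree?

major 2nd

Spelling F ascending melodic minor: F G Ab Bb C D E.
That puts D below E.
Counting 2 letters and 2 half steps from D gives a major second.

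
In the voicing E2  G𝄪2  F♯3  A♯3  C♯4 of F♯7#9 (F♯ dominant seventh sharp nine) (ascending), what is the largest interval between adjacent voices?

Adjacent intervals: E2→G𝄪2 = augmented third; G𝄪2→F♯3 = diminished seventh; F♯3→A♯3 = major third; A♯3→C♯4 = minor third.
The largest is G𝄪2 to F♯3, a diminished seventh (9 semitones).

diminished seventh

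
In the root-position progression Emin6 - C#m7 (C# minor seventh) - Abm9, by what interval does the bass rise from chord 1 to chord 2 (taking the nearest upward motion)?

major sixth

The roots are E and C#.
From E to C# is 9 semitones, exactly the major sixth.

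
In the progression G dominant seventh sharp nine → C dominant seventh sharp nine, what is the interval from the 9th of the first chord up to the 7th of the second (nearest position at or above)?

d2

The 9th of G dominant seventh sharp nine is A#; the 7th of C dominant seventh sharp nine is Bb.
2 letter names make it a second; at 0 semitones (a whole step narrower than major) the quality is diminished.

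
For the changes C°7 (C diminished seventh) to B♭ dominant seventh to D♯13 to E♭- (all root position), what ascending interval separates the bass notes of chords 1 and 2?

m7

The roots are C and B♭.
From C to B♭: 10 semitones over a seventh = minor.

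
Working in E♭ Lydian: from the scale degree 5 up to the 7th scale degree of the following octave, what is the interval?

major tenth

Spelling E♭ Lydian: E♭ F G A B♭ C D.
That puts B♭ below D.
Counting 10 letters and 16 half steps from B♭ gives a major tenth.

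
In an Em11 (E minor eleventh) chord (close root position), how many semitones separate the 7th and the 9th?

4

Spelling the chord: E, G, B, D, F♯, A.
D to F♯ is a major third: 4 semitones.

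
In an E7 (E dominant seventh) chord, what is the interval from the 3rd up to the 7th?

diminished 5th

Spelling the chord: E-G♯-B-D.
So we need the interval from G♯ up to D.
From G♯ to D: 6 semitones over a fifth = diminished.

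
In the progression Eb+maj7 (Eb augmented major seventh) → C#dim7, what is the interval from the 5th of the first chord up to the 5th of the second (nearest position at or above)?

Eb+maj7 (Eb augmented major seventh) has B as its 5th, and C#dim7 has G as its 5th.
6 letter names make it a sixth; at 8 semitones (a half step narrower than major) the quality is minor.

minor 6th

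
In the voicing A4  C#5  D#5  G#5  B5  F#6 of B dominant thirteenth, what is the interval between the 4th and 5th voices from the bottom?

Those voices are G#5 and B5.
G# up to B is 3 semitones, a half step narrower than a major third, so the interval is minor.

minor 3rd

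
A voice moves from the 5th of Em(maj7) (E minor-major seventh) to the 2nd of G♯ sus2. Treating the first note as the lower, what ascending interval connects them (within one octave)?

major seventh

Em(maj7) (E minor-major seventh) has B as its 5th, and G♯ sus2 has A♯ as its 2nd.
B up to A♯ spans 7 letter names and 11 semitones — a major seventh.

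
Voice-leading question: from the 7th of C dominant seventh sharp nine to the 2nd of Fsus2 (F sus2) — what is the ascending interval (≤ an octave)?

The 7th of C dominant seventh sharp nine is Bb; the 2nd of Fsus2 (F sus2) is G.
From Bb to G is 9 semitones, exactly the major sixth.

major sixth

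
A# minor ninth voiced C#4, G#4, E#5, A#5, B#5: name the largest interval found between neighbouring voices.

major sixth

Adjacent intervals: C#4→G#4 = perfect fifth; G#4→E#5 = major sixth; E#5→A#5 = perfect fourth; A#5→B#5 = major second.
The largest is G#4 to E#5, a major sixth (9 semitones).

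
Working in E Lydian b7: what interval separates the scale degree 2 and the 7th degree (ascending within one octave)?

The scale runs E F# G# A# B C# D.
Scale degree 2 = F#; 7th degree = D.
6 letter names make it a sixth; at 8 semitones (a half step narrower than major) the quality is minor.

m6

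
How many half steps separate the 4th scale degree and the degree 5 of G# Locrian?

1

The scale is G# A B C# D E F#.
C# up to D is a minor second — 1 semitone.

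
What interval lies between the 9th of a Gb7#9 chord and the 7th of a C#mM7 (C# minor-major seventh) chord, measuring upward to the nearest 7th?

augmented second

Gb7#9 has A as its 9th, and C#mM7 (C# minor-major seventh) has B# as its 7th.
A up to B# is 3 semitones, a half step wider than a major second, so the interval is augmented.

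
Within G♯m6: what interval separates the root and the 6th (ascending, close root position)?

G♯m6: G♯, B, D♯, E♯.
Root = G♯; 6th = E♯.
From G♯ to E♯ is 9 semitones, exactly the major sixth.

major sixth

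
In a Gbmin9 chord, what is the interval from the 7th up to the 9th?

The chord tones of Gbm9 (Gb minor ninth) are Gb, Bbb, Db, Fb, Ab.
So we need the interval from Fb up to Ab.
Fb up to Ab spans 3 letter names and 4 semitones — a major third.

major 3rd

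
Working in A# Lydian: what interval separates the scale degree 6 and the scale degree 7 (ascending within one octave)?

major 2nd

The scale runs A# B# C## D## E# F## G##.
Scale degree 6 = F##; degree 7 = G##.
F## up to G## spans 2 letter names and 2 semitones — a major second.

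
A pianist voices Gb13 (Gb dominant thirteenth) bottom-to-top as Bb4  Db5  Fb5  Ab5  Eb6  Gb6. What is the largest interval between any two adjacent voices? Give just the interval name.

perfect fifth

Adjacent intervals: Bb4→Db5 = minor third; Db5→Fb5 = minor third; Fb5→Ab5 = major third; Ab5→Eb6 = perfect fifth; Eb6→Gb6 = minor third.
The largest is Ab5 to Eb6, a perfect fifth (7 semitones).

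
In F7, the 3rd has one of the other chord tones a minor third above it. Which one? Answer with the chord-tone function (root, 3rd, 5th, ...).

5th

The chord tones of F7 (F dominant seventh) are F, A, C, E♭.
The 3rd is A. A minor third above A is C.
C is the chord's 5th.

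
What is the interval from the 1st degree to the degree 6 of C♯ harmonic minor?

C♯ harmonic minor: C♯ D♯ E F♯ G♯ A B♯.
1st degree = C♯; degree 6 = A.
6 letter names make it a sixth; at 8 semitones (a half step narrower than major) the quality is minor.

m6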